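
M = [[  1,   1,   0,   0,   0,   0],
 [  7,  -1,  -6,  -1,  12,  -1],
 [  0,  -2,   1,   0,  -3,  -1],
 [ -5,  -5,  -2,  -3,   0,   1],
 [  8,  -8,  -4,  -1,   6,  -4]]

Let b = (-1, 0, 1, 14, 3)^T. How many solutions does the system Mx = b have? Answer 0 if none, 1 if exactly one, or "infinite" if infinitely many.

infinite

Row reduce the augmented matrix [M | b].
R2 ← R2 − (7)·R1: [0, -8, -6, -1, 12, -1, 7]
R4 ← R4 + (5)·R1: [0, 0, -2, -3, 0, 1, 9]
R5 ← R5 − (8)·R1: [0, -16, -4, -1, 6, -4, 11]
R3 ← R3 − (1/4)·R2: [0, 0, 5/2, 1/4, -6, -3/4, -3/4]
R5 ← R5 − (2)·R2: [0, 0, 8, 1, -18, -2, -3]
R4 ← R4 + (4/5)·R3: [0, 0, 0, -14/5, -24/5, 2/5, 42/5]
R5 ← R5 − (16/5)·R3: [0, 0, 0, 1/5, 6/5, 2/5, -3/5]
R5 ← R5 + (1/14)·R4: [0, 0, 0, 0, 6/7, 3/7, 0]
The echelon form has 5 nonzero rows, and every pivot lies in the first 6 columns, so rank(M) = rank([M|b]) = 5.
The system is consistent.
rank = 5 < 6 unknowns, so there are infinitely many solutions.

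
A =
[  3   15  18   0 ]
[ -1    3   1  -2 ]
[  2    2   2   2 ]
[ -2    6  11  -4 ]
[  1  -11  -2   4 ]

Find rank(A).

Row reduce to echelon form.
R2 ← R2 + (1/3)·R1: [0, 8, 7, -2]
R3 ← R3 − (2/3)·R1: [0, -8, -10, 2]
R4 ← R4 + (2/3)·R1: [0, 16, 23, -4]
R5 ← R5 − (1/3)·R1: [0, -16, -8, 4]
R3 ← R3 + R2: [0, 0, -3, 0]
R4 ← R4 − (2)·R2: [0, 0, 9, 0]
R5 ← R5 + (2)·R2: [0, 0, 6, 0]
R4 ← R4 + (3)·R3: [0, 0, 0, 0]
R5 ← R5 + (2)·R3: [0, 0, 0, 0]
Echelon form has 3 nonzero rows, so rank(A) = 3.

3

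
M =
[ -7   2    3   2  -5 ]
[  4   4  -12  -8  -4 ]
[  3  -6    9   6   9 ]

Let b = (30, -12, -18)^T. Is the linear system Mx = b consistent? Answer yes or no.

Row reduce the augmented matrix [M | b].
R2 ← R2 + (4/7)·R1: [0, 36/7, -72/7, -48/7, -48/7, 36/7]
R3 ← R3 + (3/7)·R1: [0, -36/7, 72/7, 48/7, 48/7, -36/7]
R3 ← R3 + R2: [0, 0, 0, 0, 0, 0]
The echelon form has 2 nonzero rows, and every pivot lies in the first 5 columns, so rank(M) = rank([M|b]) = 2.
The system is consistent.

yes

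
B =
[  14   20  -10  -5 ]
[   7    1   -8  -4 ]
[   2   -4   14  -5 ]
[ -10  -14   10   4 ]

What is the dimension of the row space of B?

4

Row reduce to echelon form.
R2 ← R2 − (1/2)·R1: [0, -9, -3, -3/2]
R3 ← R3 − (1/7)·R1: [0, -48/7, 108/7, -30/7]
R4 ← R4 + (5/7)·R1: [0, 2/7, 20/7, 3/7]
R3 ← R3 − (16/21)·R2: [0, 0, 124/7, -22/7]
R4 ← R4 + (2/63)·R2: [0, 0, 58/21, 8/21]
R4 ← R4 − (29/186)·R3: [0, 0, 0, 27/31]
Echelon form has 4 nonzero rows, so rank(B) = 4.
The row space has dimension equal to the rank: 4.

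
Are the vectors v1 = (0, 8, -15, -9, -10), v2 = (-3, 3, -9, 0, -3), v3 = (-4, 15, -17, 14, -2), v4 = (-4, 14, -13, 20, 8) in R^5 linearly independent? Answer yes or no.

Form the matrix with these vectors as rows and row reduce.
Swap R1 ↔ R2
R3 ← R3 − (4/3)·R1: [0, 11, -5, 14, 2]
R4 ← R4 − (4/3)·R1: [0, 10, -1, 20, 12]
R3 ← R3 − (11/8)·R2: [0, 0, 125/8, 211/8, 63/4]
R4 ← R4 − (5/4)·R2: [0, 0, 71/4, 125/4, 49/2]
R4 ← R4 − (142/125)·R3: [0, 0, 0, 161/125, 826/125]
4 nonzero rows, so the 4 vectors span a space of dimension 4.
Since 4 = 4, the vectors are linearly independent.

yes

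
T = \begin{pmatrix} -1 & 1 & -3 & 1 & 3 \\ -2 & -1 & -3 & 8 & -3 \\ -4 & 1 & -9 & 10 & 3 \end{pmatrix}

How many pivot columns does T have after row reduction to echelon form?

2

Row reduce to echelon form.
R2 ← R2 − (2)·R1: [0, -3, 3, 6, -9]
R3 ← R3 − (4)·R1: [0, -3, 3, 6, -9]
R3 ← R3 − R2: [0, 0, 0, 0, 0]
Echelon form has 2 nonzero rows, so rank(T) = 2.
Each nonzero row contributes one pivot column: 2 pivot columns.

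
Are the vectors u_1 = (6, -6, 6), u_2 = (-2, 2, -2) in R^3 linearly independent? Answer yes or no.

no

Form the matrix with these vectors as rows and row reduce.
R2 ← R2 + (1/3)·R1: [0, 0, 0]
1 nonzero row, so the 2 vectors span a space of dimension 1.
Since 1 < 2, the vectors are linearly dependent.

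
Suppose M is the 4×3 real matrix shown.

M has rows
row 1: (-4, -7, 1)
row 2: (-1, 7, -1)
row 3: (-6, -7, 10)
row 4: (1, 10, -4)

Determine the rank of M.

3

Row reduce to echelon form.
R2 ← R2 − (1/4)·R1: [0, 35/4, -5/4]
R3 ← R3 − (3/2)·R1: [0, 7/2, 17/2]
R4 ← R4 + (1/4)·R1: [0, 33/4, -15/4]
R3 ← R3 − (2/5)·R2: [0, 0, 9]
R4 ← R4 − (33/35)·R2: [0, 0, -18/7]
R4 ← R4 + (2/7)·R3: [0, 0, 0]
Echelon form has 3 nonzero rows, so rank(M) = 3.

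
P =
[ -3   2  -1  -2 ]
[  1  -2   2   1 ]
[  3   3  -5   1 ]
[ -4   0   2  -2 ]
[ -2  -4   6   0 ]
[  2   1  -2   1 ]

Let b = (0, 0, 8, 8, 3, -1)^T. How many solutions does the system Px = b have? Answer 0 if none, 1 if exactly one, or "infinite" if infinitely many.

Row reduce the augmented matrix [P | b].
R2 ← R2 + (1/3)·R1: [0, -4/3, 5/3, 1/3, 0]
R3 ← R3 + R1: [0, 5, -6, -1, 8]
R4 ← R4 − (4/3)·R1: [0, -8/3, 10/3, 2/3, 8]
R5 ← R5 − (2/3)·R1: [0, -16/3, 20/3, 4/3, 3]
R6 ← R6 + (2/3)·R1: [0, 7/3, -8/3, -1/3, -1]
R3 ← R3 + (15/4)·R2: [0, 0, 1/4, 1/4, 8]
R4 ← R4 − (2)·R2: [0, 0, 0, 0, 8]
R5 ← R5 − (4)·R2: [0, 0, 0, 0, 3]
R6 ← R6 + (7/4)·R2: [0, 0, 1/4, 1/4, -1]
R6 ← R6 − R3: [0, 0, 0, 0, -9]
R5 ← R5 − (3/8)·R4: [0, 0, 0, 0, 0]
R6 ← R6 + (9/8)·R4: [0, 0, 0, 0, 0]
The echelon form has 4 nonzero rows; the last pivot sits in the augmented column, so rank(P) = 3 but rank([P|b]) = 4.
Since the ranks differ, the system is inconsistent.
It has no solutions.

0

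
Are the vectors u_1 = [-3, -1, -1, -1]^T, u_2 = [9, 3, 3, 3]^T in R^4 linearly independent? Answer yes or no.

no

Form the matrix with these vectors as rows and row reduce.
R2 ← R2 + (3)·R1: [0, 0, 0, 0]
1 nonzero row, so the 2 vectors span a space of dimension 1.
Since 1 < 2, the vectors are linearly dependent.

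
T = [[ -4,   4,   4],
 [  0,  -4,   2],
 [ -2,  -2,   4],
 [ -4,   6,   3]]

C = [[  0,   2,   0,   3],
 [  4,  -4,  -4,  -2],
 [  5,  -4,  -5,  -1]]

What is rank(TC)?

First compute TC:
[[ 36, -40, -36, -24],
 [ -6,   8,   6,   6],
 [ 12, -12, -12,  -6],
 [ 39, -44, -39, -27]]
Now row reduce the product.
R2 ← R2 + (1/6)·R1: [0, 4/3, 0, 2]
R3 ← R3 − (1/3)·R1: [0, 4/3, 0, 2]
R4 ← R4 − (13/12)·R1: [0, -2/3, 0, -1]
R3 ← R3 − R2: [0, 0, 0, 0]
R4 ← R4 + (1/2)·R2: [0, 0, 0, 0]
2 nonzero rows, so rank(TC) = 2.

2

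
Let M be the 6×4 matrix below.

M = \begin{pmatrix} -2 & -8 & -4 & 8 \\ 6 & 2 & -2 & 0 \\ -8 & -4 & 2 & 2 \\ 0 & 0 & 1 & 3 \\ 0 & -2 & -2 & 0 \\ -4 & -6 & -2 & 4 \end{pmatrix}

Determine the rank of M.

3

Row reduce to echelon form.
R2 ← R2 + (3)·R1: [0, -22, -14, 24]
R3 ← R3 − (4)·R1: [0, 28, 18, -30]
R6 ← R6 − (2)·R1: [0, 10, 6, -12]
R3 ← R3 + (14/11)·R2: [0, 0, 2/11, 6/11]
R5 ← R5 − (1/11)·R2: [0, 0, -8/11, -24/11]
R6 ← R6 + (5/11)·R2: [0, 0, -4/11, -12/11]
R4 ← R4 − (11/2)·R3: [0, 0, 0, 0]
R5 ← R5 + (4)·R3: [0, 0, 0, 0]
R6 ← R6 + (2)·R3: [0, 0, 0, 0]
Echelon form has 3 nonzero rows, so rank(M) = 3.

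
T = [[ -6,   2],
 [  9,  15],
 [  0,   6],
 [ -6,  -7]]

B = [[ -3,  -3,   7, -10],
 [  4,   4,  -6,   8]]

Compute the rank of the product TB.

First compute TB:
[[ 26,  26, -54,  76],
 [ 33,  33, -27,  30],
 [ 24,  24, -36,  48],
 [-10, -10,   0,   4]]
Now row reduce the product.
R2 ← R2 − (33/26)·R1: [0, 0, 540/13, -864/13]
R3 ← R3 − (12/13)·R1: [0, 0, 180/13, -288/13]
R4 ← R4 + (5/13)·R1: [0, 0, -270/13, 432/13]
R3 ← R3 − (1/3)·R2: [0, 0, 0, 0]
R4 ← R4 + (1/2)·R2: [0, 0, 0, 0]
2 nonzero rows, so rank(TB) = 2.

2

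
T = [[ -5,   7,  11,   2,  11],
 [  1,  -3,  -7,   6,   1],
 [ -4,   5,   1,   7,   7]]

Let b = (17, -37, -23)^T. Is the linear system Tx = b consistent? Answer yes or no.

yes

Row reduce the augmented matrix [T | b].
R2 ← R2 + (1/5)·R1: [0, -8/5, -24/5, 32/5, 16/5, -168/5]
R3 ← R3 − (4/5)·R1: [0, -3/5, -39/5, 27/5, -9/5, -183/5]
R3 ← R3 − (3/8)·R2: [0, 0, -6, 3, -3, -24]
The echelon form has 3 nonzero rows, and every pivot lies in the first 5 columns, so rank(T) = rank([T|b]) = 3.
The system is consistent.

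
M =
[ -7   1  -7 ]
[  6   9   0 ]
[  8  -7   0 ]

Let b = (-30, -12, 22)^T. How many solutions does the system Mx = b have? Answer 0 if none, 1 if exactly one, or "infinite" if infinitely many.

Row reduce the augmented matrix [M | b].
R2 ← R2 + (6/7)·R1: [0, 69/7, -6, -264/7]
R3 ← R3 + (8/7)·R1: [0, -41/7, -8, -86/7]
R3 ← R3 + (41/69)·R2: [0, 0, -266/23, -798/23]
The echelon form has 3 nonzero rows, and every pivot lies in the first 3 columns, so rank(M) = rank([M|b]) = 3.
The system is consistent.
rank = 3 = number of unknowns, so the solution is unique.

1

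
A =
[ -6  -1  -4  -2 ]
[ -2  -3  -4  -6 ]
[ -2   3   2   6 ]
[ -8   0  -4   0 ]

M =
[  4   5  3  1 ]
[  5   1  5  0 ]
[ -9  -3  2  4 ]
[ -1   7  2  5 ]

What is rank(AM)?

2

First compute AM:
[[  9, -33, -35, -32],
 [ 19, -43, -41, -48],
 [-17,  29,  25,  36],
 [  4, -28, -32, -24]]
Now row reduce the product.
R2 ← R2 − (19/9)·R1: [0, 80/3, 296/9, 176/9]
R3 ← R3 + (17/9)·R1: [0, -100/3, -370/9, -220/9]
R4 ← R4 − (4/9)·R1: [0, -40/3, -148/9, -88/9]
R3 ← R3 + (5/4)·R2: [0, 0, 0, 0]
R4 ← R4 + (1/2)·R2: [0, 0, 0, 0]
2 nonzero rows, so rank(AM) = 2.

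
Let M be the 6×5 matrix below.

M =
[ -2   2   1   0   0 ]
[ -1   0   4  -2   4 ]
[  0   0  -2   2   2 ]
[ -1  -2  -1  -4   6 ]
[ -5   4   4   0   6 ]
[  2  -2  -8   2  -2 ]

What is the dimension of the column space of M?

4

Row reduce to echelon form.
R2 ← R2 − (1/2)·R1: [0, -1, 7/2, -2, 4]
R4 ← R4 − (1/2)·R1: [0, -3, -3/2, -4, 6]
R5 ← R5 − (5/2)·R1: [0, -1, 3/2, 0, 6]
R6 ← R6 + R1: [0, 0, -7, 2, -2]
R4 ← R4 − (3)·R2: [0, 0, -12, 2, -6]
R5 ← R5 − R2: [0, 0, -2, 2, 2]
R4 ← R4 − (6)·R3: [0, 0, 0, -10, -18]
R5 ← R5 − R3: [0, 0, 0, 0, 0]
R6 ← R6 − (7/2)·R3: [0, 0, 0, -5, -9]
R6 ← R6 − (1/2)·R4: [0, 0, 0, 0, 0]
Echelon form has 4 nonzero rows, so rank(M) = 4.
The column space has dimension equal to the rank: 4.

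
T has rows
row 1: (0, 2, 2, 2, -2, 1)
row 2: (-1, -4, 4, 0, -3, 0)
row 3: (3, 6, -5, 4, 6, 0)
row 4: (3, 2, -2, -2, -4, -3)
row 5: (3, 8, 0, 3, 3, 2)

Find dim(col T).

5

Row reduce to echelon form.
Swap R1 ↔ R2
R3 ← R3 + (3)·R1: [0, -6, 7, 4, -3, 0]
R4 ← R4 + (3)·R1: [0, -10, 10, -2, -13, -3]
R5 ← R5 + (3)·R1: [0, -4, 12, 3, -6, 2]
R3 ← R3 + (3)·R2: [0, 0, 13, 10, -9, 3]
R4 ← R4 + (5)·R2: [0, 0, 20, 8, -23, 2]
R5 ← R5 + (2)·R2: [0, 0, 16, 7, -10, 4]
R4 ← R4 − (20/13)·R3: [0, 0, 0, -96/13, -119/13, -34/13]
R5 ← R5 − (16/13)·R3: [0, 0, 0, -69/13, 14/13, 4/13]
R5 ← R5 − (23/32)·R4: [0, 0, 0, 0, 245/32, 35/16]
Echelon form has 5 nonzero rows, so rank(T) = 5.
The column space has dimension equal to the rank: 5.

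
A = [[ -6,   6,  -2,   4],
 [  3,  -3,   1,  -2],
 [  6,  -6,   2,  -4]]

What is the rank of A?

1

Row reduce to echelon form.
R2 ← R2 + (1/2)·R1: [0, 0, 0, 0]
R3 ← R3 + R1: [0, 0, 0, 0]
Echelon form has 1 nonzero row, so rank(A) = 1.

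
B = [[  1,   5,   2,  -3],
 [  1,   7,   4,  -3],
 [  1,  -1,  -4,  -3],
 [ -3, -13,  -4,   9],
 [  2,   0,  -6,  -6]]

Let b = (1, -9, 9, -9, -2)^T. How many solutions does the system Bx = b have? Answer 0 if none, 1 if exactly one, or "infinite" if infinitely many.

Row reduce the augmented matrix [B | b].
R2 ← R2 − R1: [0, 2, 2, 0, -10]
R3 ← R3 − R1: [0, -6, -6, 0, 8]
R4 ← R4 + (3)·R1: [0, 2, 2, 0, -6]
R5 ← R5 − (2)·R1: [0, -10, -10, 0, -4]
R3 ← R3 + (3)·R2: [0, 0, 0, 0, -22]
R4 ← R4 − R2: [0, 0, 0, 0, 4]
R5 ← R5 + (5)·R2: [0, 0, 0, 0, -54]
R4 ← R4 + (2/11)·R3: [0, 0, 0, 0, 0]
R5 ← R5 − (27/11)·R3: [0, 0, 0, 0, 0]
The echelon form has 3 nonzero rows; the last pivot sits in the augmented column, so rank(B) = 2 but rank([B|b]) = 3.
Since the ranks differ, the system is inconsistent.
It has no solutions.

0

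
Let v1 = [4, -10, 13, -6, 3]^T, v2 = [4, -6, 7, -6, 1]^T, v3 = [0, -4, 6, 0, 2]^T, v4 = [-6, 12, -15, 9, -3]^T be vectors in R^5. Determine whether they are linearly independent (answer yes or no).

Form the matrix with these vectors as rows and row reduce.
R2 ← R2 − R1: [0, 4, -6, 0, -2]
R4 ← R4 + (3/2)·R1: [0, -3, 9/2, 0, 3/2]
R3 ← R3 + R2: [0, 0, 0, 0, 0]
R4 ← R4 + (3/4)·R2: [0, 0, 0, 0, 0]
2 nonzero rows, so the 4 vectors span a space of dimension 2.
Since 2 < 4, the vectors are linearly dependent.

no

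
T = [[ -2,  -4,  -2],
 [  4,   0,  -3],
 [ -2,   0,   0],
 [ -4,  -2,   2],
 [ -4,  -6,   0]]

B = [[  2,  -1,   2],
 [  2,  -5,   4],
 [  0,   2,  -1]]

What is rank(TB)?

2

First compute TB:
[[-12,  18, -18],
 [  8, -10,  11],
 [ -4,   2,  -4],
 [-12,  18, -18],
 [-20,  34, -32]]
Now row reduce the product.
R2 ← R2 + (2/3)·R1: [0, 2, -1]
R3 ← R3 − (1/3)·R1: [0, -4, 2]
R4 ← R4 − R1: [0, 0, 0]
R5 ← R5 − (5/3)·R1: [0, 4, -2]
R3 ← R3 + (2)·R2: [0, 0, 0]
R5 ← R5 − (2)·R2: [0, 0, 0]
2 nonzero rows, so rank(TB) = 2.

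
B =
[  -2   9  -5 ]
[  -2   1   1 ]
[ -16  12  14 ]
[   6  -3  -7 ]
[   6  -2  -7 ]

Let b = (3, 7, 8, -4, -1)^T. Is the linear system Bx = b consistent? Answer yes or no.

Row reduce the augmented matrix [B | b].
R2 ← R2 − R1: [0, -8, 6, 4]
R3 ← R3 − (8)·R1: [0, -60, 54, -16]
R4 ← R4 + (3)·R1: [0, 24, -22, 5]
R5 ← R5 + (3)·R1: [0, 25, -22, 8]
R3 ← R3 − (15/2)·R2: [0, 0, 9, -46]
R4 ← R4 + (3)·R2: [0, 0, -4, 17]
R5 ← R5 + (25/8)·R2: [0, 0, -13/4, 41/2]
R4 ← R4 + (4/9)·R3: [0, 0, 0, -31/9]
R5 ← R5 + (13/36)·R3: [0, 0, 0, 35/9]
R5 ← R5 + (35/31)·R4: [0, 0, 0, 0]
The echelon form has 4 nonzero rows; the last pivot sits in the augmented column, so rank(B) = 3 but rank([B|b]) = 4.
Since the ranks differ, the system is inconsistent.

no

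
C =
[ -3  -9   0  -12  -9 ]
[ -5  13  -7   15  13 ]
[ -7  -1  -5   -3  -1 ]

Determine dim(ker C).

3

Row reduce to echelon form.
R2 ← R2 − (5/3)·R1: [0, 28, -7, 35, 28]
R3 ← R3 − (7/3)·R1: [0, 20, -5, 25, 20]
R3 ← R3 − (5/7)·R2: [0, 0, 0, 0, 0]
2 nonzero rows, so rank(C) = 2.
C has 5 columns; by rank–nullity, nullity = 5 − 2 = 3.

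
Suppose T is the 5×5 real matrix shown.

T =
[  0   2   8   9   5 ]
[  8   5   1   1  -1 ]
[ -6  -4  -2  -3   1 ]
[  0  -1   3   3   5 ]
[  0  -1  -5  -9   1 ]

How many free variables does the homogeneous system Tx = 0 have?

1

Row reduce to echelon form.
Swap R1 ↔ R2
R3 ← R3 + (3/4)·R1: [0, -1/4, -5/4, -9/4, 1/4]
R3 ← R3 + (1/8)·R2: [0, 0, -1/4, -9/8, 7/8]
R4 ← R4 + (1/2)·R2: [0, 0, 7, 15/2, 15/2]
R5 ← R5 + (1/2)·R2: [0, 0, -1, -9/2, 7/2]
R4 ← R4 + (28)·R3: [0, 0, 0, -24, 32]
R5 ← R5 − (4)·R3: [0, 0, 0, 0, 0]
4 nonzero rows, so rank(T) = 4.
T has 5 columns; by rank–nullity, nullity = 5 − 4 = 1.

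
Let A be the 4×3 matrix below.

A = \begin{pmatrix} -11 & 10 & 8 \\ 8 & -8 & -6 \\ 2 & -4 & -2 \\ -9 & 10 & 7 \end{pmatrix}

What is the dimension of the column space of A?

Row reduce to echelon form.
R2 ← R2 + (8/11)·R1: [0, -8/11, -2/11]
R3 ← R3 + (2/11)·R1: [0, -24/11, -6/11]
R4 ← R4 − (9/11)·R1: [0, 20/11, 5/11]
R3 ← R3 − (3)·R2: [0, 0, 0]
R4 ← R4 + (5/2)·R2: [0, 0, 0]
Echelon form has 2 nonzero rows, so rank(A) = 2.
The column space has dimension equal to the rank: 2.

2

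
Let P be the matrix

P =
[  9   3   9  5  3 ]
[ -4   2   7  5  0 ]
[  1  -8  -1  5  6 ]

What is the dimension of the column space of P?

Row reduce to echelon form.
R2 ← R2 + (4/9)·R1: [0, 10/3, 11, 65/9, 4/3]
R3 ← R3 − (1/9)·R1: [0, -25/3, -2, 40/9, 17/3]
R3 ← R3 + (5/2)·R2: [0, 0, 51/2, 45/2, 9]
Echelon form has 3 nonzero rows, so rank(P) = 3.
The column space has dimension equal to the rank: 3.

3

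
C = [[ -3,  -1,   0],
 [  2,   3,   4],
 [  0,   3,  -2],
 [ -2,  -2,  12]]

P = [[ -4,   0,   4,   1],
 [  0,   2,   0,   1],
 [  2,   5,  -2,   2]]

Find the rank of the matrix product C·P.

First compute CP:
[[ 12,  -2, -12,  -4],
 [  0,  26,   0,  13],
 [ -4,  -4,   4,  -1],
 [ 32,  56, -32,  20]]
Now row reduce the product.
R3 ← R3 + (1/3)·R1: [0, -14/3, 0, -7/3]
R4 ← R4 − (8/3)·R1: [0, 184/3, 0, 92/3]
R3 ← R3 + (7/39)·R2: [0, 0, 0, 0]
R4 ← R4 − (92/39)·R2: [0, 0, 0, 0]
2 nonzero rows, so rank(CP) = 2.

2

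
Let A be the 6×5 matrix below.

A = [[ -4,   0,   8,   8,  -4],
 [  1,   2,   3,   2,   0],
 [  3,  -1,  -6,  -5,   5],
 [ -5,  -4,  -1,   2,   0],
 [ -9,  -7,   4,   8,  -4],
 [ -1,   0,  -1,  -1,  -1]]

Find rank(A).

4

Row reduce to echelon form.
R2 ← R2 + (1/4)·R1: [0, 2, 5, 4, -1]
R3 ← R3 + (3/4)·R1: [0, -1, 0, 1, 2]
R4 ← R4 − (5/4)·R1: [0, -4, -11, -8, 5]
R5 ← R5 − (9/4)·R1: [0, -7, -14, -10, 5]
R6 ← R6 − (1/4)·R1: [0, 0, -3, -3, 0]
R3 ← R3 + (1/2)·R2: [0, 0, 5/2, 3, 3/2]
R4 ← R4 + (2)·R2: [0, 0, -1, 0, 3]
R5 ← R5 + (7/2)·R2: [0, 0, 7/2, 4, 3/2]
R4 ← R4 + (2/5)·R3: [0, 0, 0, 6/5, 18/5]
R5 ← R5 − (7/5)·R3: [0, 0, 0, -1/5, -3/5]
R6 ← R6 + (6/5)·R3: [0, 0, 0, 3/5, 9/5]
R5 ← R5 + (1/6)·R4: [0, 0, 0, 0, 0]
R6 ← R6 − (1/2)·R4: [0, 0, 0, 0, 0]
Echelon form has 4 nonzero rows, so rank(A) = 4.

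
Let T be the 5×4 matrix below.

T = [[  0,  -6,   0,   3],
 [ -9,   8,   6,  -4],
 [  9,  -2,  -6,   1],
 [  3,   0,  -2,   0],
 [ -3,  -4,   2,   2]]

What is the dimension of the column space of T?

Row reduce to echelon form.
Swap R1 ↔ R2
R3 ← R3 + R1: [0, 6, 0, -3]
R4 ← R4 + (1/3)·R1: [0, 8/3, 0, -4/3]
R5 ← R5 − (1/3)·R1: [0, -20/3, 0, 10/3]
R3 ← R3 + R2: [0, 0, 0, 0]
R4 ← R4 + (4/9)·R2: [0, 0, 0, 0]
R5 ← R5 − (10/9)·R2: [0, 0, 0, 0]
Echelon form has 2 nonzero rows, so rank(T) = 2.
The column space has dimension equal to the rank: 2.

2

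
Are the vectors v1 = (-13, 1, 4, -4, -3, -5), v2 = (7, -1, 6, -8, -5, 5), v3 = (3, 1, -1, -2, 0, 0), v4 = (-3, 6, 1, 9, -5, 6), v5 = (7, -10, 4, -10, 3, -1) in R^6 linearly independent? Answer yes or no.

no

Form the matrix with these vectors as rows and row reduce.
R2 ← R2 + (7/13)·R1: [0, -6/13, 106/13, -132/13, -86/13, 30/13]
R3 ← R3 + (3/13)·R1: [0, 16/13, -1/13, -38/13, -9/13, -15/13]
R4 ← R4 − (3/13)·R1: [0, 75/13, 1/13, 129/13, -56/13, 93/13]
R5 ← R5 + (7/13)·R1: [0, -123/13, 80/13, -158/13, 18/13, -48/13]
R3 ← R3 + (8/3)·R2: [0, 0, 65/3, -30, -55/3, 5]
R4 ← R4 + (25/2)·R2: [0, 0, 102, -117, -87, 36]
R5 ← R5 − (41/2)·R2: [0, 0, -161, 196, 137, -51]
R4 ← R4 − (306/65)·R3: [0, 0, 0, 315/13, -9/13, 162/13]
R5 ← R5 + (483/65)·R3: [0, 0, 0, -350/13, 10/13, -180/13]
R5 ← R5 + (10/9)·R4: [0, 0, 0, 0, 0, 0]
4 nonzero rows, so the 5 vectors span a space of dimension 4.
Since 4 < 5, the vectors are linearly dependent.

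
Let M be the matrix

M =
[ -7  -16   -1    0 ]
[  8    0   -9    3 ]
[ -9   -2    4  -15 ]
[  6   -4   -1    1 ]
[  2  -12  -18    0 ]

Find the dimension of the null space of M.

Row reduce to echelon form.
R2 ← R2 + (8/7)·R1: [0, -128/7, -71/7, 3]
R3 ← R3 − (9/7)·R1: [0, 130/7, 37/7, -15]
R4 ← R4 + (6/7)·R1: [0, -124/7, -13/7, 1]
R5 ← R5 + (2/7)·R1: [0, -116/7, -128/7, 0]
R3 ← R3 + (65/64)·R2: [0, 0, -321/64, -765/64]
R4 ← R4 − (31/32)·R2: [0, 0, 255/32, -61/32]
R5 ← R5 − (29/32)·R2: [0, 0, -291/32, -87/32]
R4 ← R4 + (170/107)·R3: [0, 0, 0, -2236/107]
R5 ← R5 − (194/107)·R3: [0, 0, 0, 2028/107]
R5 ← R5 + (39/43)·R4: [0, 0, 0, 0]
4 nonzero rows, so rank(M) = 4.
M has 4 columns; by rank–nullity, nullity = 4 − 4 = 0.

0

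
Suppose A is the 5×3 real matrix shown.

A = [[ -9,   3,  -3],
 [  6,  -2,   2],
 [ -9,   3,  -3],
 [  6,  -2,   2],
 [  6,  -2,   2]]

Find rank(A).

Row reduce to echelon form.
R2 ← R2 + (2/3)·R1: [0, 0, 0]
R3 ← R3 − R1: [0, 0, 0]
R4 ← R4 + (2/3)·R1: [0, 0, 0]
R5 ← R5 + (2/3)·R1: [0, 0, 0]
Echelon form has 1 nonzero row, so rank(A) = 1.

1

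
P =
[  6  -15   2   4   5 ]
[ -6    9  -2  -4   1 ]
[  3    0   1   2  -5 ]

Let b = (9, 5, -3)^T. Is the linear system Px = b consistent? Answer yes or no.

Row reduce the augmented matrix [P | b].
R2 ← R2 + R1: [0, -6, 0, 0, 6, 14]
R3 ← R3 − (1/2)·R1: [0, 15/2, 0, 0, -15/2, -15/2]
R3 ← R3 + (5/4)·R2: [0, 0, 0, 0, 0, 10]
The echelon form has 3 nonzero rows; the last pivot sits in the augmented column, so rank(P) = 2 but rank([P|b]) = 3.
Since the ranks differ, the system is inconsistent.

no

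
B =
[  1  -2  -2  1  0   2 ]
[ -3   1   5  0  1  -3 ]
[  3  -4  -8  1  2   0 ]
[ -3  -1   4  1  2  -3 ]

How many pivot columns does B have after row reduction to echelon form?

3

Row reduce to echelon form.
R2 ← R2 + (3)·R1: [0, -5, -1, 3, 1, 3]
R3 ← R3 − (3)·R1: [0, 2, -2, -2, 2, -6]
R4 ← R4 + (3)·R1: [0, -7, -2, 4, 2, 3]
R3 ← R3 + (2/5)·R2: [0, 0, -12/5, -4/5, 12/5, -24/5]
R4 ← R4 − (7/5)·R2: [0, 0, -3/5, -1/5, 3/5, -6/5]
R4 ← R4 − (1/4)·R3: [0, 0, 0, 0, 0, 0]
Echelon form has 3 nonzero rows, so rank(B) = 3.
Each nonzero row contributes one pivot column: 3 pivot columns.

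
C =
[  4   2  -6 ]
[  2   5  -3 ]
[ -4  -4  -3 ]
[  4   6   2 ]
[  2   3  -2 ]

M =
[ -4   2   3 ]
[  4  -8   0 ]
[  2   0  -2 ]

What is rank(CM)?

First compute CM:
[[-20,  -8,  24],
 [  6, -36,  12],
 [ -6,  24,  -6],
 [ 12, -40,   8],
 [  0, -20,  10]]
Now row reduce the product.
R2 ← R2 + (3/10)·R1: [0, -192/5, 96/5]
R3 ← R3 − (3/10)·R1: [0, 132/5, -66/5]
R4 ← R4 + (3/5)·R1: [0, -224/5, 112/5]
R3 ← R3 + (11/16)·R2: [0, 0, 0]
R4 ← R4 − (7/6)·R2: [0, 0, 0]
R5 ← R5 − (25/48)·R2: [0, 0, 0]
2 nonzero rows, so rank(CM) = 2.

2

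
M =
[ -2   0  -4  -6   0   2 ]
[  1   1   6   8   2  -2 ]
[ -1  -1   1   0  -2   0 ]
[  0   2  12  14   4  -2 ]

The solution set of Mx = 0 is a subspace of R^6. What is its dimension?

Row reduce to echelon form.
R2 ← R2 + (1/2)·R1: [0, 1, 4, 5, 2, -1]
R3 ← R3 − (1/2)·R1: [0, -1, 3, 3, -2, -1]
R3 ← R3 + R2: [0, 0, 7, 8, 0, -2]
R4 ← R4 − (2)·R2: [0, 0, 4, 4, 0, 0]
R4 ← R4 − (4/7)·R3: [0, 0, 0, -4/7, 0, 8/7]
4 nonzero rows, so rank(M) = 4.
M has 6 columns; by rank–nullity, nullity = 6 − 4 = 2.

2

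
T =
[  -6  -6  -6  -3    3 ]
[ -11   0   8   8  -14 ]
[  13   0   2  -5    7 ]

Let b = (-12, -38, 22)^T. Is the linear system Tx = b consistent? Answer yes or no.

Row reduce the augmented matrix [T | b].
R2 ← R2 − (11/6)·R1: [0, 11, 19, 27/2, -39/2, -16]
R3 ← R3 + (13/6)·R1: [0, -13, -11, -23/2, 27/2, -4]
R3 ← R3 + (13/11)·R2: [0, 0, 126/11, 49/11, -105/11, -252/11]
The echelon form has 3 nonzero rows, and every pivot lies in the first 5 columns, so rank(T) = rank([T|b]) = 3.
The system is consistent.

yes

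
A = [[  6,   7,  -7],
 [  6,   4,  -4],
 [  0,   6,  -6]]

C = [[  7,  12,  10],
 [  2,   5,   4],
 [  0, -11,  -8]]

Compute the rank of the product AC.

First compute AC:
[[ 56, 184, 144],
 [ 50, 136, 108],
 [ 12,  96,  72]]
Now row reduce the product.
R2 ← R2 − (25/28)·R1: [0, -198/7, -144/7]
R3 ← R3 − (3/14)·R1: [0, 396/7, 288/7]
R3 ← R3 + (2)·R2: [0, 0, 0]
2 nonzero rows, so rank(AC) = 2.

2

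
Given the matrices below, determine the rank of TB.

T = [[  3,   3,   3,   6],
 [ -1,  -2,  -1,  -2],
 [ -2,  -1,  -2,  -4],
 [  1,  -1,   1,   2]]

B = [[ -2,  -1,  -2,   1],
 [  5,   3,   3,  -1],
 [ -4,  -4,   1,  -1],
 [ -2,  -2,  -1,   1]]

First compute TB:
[[-15, -18,   0,   3],
 [  0,   3,  -3,   0],
 [ 15,  15,   3,  -3],
 [-15, -12,  -6,   3]]
Now row reduce the product.
R3 ← R3 + R1: [0, -3, 3, 0]
R4 ← R4 − R1: [0, 6, -6, 0]
R3 ← R3 + R2: [0, 0, 0, 0]
R4 ← R4 − (2)·R2: [0, 0, 0, 0]
2 nonzero rows, so rank(TB) = 2.

2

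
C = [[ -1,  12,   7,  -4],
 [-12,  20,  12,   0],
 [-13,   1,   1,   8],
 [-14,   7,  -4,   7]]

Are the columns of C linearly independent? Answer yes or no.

Row reduce C to echelon form.
R2 ← R2 − (12)·R1: [0, -124, -72, 48]
R3 ← R3 − (13)·R1: [0, -155, -90, 60]
R4 ← R4 − (14)·R1: [0, -161, -102, 63]
R3 ← R3 − (5/4)·R2: [0, 0, 0, 0]
R4 ← R4 − (161/124)·R2: [0, 0, -264/31, 21/31]
Swap R3 ↔ R4
3 pivots among 4 columns.
Only 3 < 4 pivot columns, so the columns are linearly dependent.

no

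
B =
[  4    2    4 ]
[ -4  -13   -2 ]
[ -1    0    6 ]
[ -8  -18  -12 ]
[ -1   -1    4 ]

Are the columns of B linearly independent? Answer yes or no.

yes

Row reduce B to echelon form.
R2 ← R2 + R1: [0, -11, 2]
R3 ← R3 + (1/4)·R1: [0, 1/2, 7]
R4 ← R4 + (2)·R1: [0, -14, -4]
R5 ← R5 + (1/4)·R1: [0, -1/2, 5]
R3 ← R3 + (1/22)·R2: [0, 0, 78/11]
R4 ← R4 − (14/11)·R2: [0, 0, -72/11]
R5 ← R5 − (1/22)·R2: [0, 0, 54/11]
R4 ← R4 + (12/13)·R3: [0, 0, 0]
R5 ← R5 − (9/13)·R3: [0, 0, 0]
3 pivots among 3 columns.
Every column is a pivot column, so the columns are linearly independent.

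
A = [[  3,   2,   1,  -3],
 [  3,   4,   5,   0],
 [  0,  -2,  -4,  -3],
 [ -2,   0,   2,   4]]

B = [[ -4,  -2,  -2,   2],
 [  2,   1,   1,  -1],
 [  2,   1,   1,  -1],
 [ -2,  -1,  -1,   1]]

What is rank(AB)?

1

First compute AB:
[[  0,   0,   0,   0],
 [  6,   3,   3,  -3],
 [ -6,  -3,  -3,   3],
 [  4,   2,   2,  -2]]
Now row reduce the product.
Swap R1 ↔ R2
R3 ← R3 + R1: [0, 0, 0, 0]
R4 ← R4 − (2/3)·R1: [0, 0, 0, 0]
1 nonzero row, so rank(AB) = 1.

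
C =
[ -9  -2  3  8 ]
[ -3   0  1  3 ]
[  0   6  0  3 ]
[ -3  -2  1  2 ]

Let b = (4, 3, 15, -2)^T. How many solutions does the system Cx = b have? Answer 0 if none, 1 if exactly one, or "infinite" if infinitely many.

Row reduce the augmented matrix [C | b].
R2 ← R2 − (1/3)·R1: [0, 2/3, 0, 1/3, 5/3]
R4 ← R4 − (1/3)·R1: [0, -4/3, 0, -2/3, -10/3]
R3 ← R3 − (9)·R2: [0, 0, 0, 0, 0]
R4 ← R4 + (2)·R2: [0, 0, 0, 0, 0]
The echelon form has 2 nonzero rows, and every pivot lies in the first 4 columns, so rank(C) = rank([C|b]) = 2.
The system is consistent.
rank = 2 < 4 unknowns, so there are infinitely many solutions.

infinite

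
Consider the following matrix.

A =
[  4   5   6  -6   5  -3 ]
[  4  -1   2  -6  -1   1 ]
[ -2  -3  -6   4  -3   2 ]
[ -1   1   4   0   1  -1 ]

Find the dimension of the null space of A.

Row reduce to echelon form.
R2 ← R2 − R1: [0, -6, -4, 0, -6, 4]
R3 ← R3 + (1/2)·R1: [0, -1/2, -3, 1, -1/2, 1/2]
R4 ← R4 + (1/4)·R1: [0, 9/4, 11/2, -3/2, 9/4, -7/4]
R3 ← R3 − (1/12)·R2: [0, 0, -8/3, 1, 0, 1/6]
R4 ← R4 + (3/8)·R2: [0, 0, 4, -3/2, 0, -1/4]
R4 ← R4 + (3/2)·R3: [0, 0, 0, 0, 0, 0]
3 nonzero rows, so rank(A) = 3.
A has 6 columns; by rank–nullity, nullity = 6 − 3 = 3.

3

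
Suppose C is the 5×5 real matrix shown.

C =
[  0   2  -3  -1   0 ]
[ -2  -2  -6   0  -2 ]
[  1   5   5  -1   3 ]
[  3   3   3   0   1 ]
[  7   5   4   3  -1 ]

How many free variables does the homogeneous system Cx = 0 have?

Row reduce to echelon form.
Swap R1 ↔ R2
R3 ← R3 + (1/2)·R1: [0, 4, 2, -1, 2]
R4 ← R4 + (3/2)·R1: [0, 0, -6, 0, -2]
R5 ← R5 + (7/2)·R1: [0, -2, -17, 3, -8]
R3 ← R3 − (2)·R2: [0, 0, 8, 1, 2]
R5 ← R5 + R2: [0, 0, -20, 2, -8]
R4 ← R4 + (3/4)·R3: [0, 0, 0, 3/4, -1/2]
R5 ← R5 + (5/2)·R3: [0, 0, 0, 9/2, -3]
R5 ← R5 − (6)·R4: [0, 0, 0, 0, 0]
4 nonzero rows, so rank(C) = 4.
C has 5 columns; by rank–nullity, nullity = 5 − 4 = 1.

1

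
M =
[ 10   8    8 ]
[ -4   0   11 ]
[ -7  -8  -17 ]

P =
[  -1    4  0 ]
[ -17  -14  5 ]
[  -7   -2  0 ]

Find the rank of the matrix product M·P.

First compute MP:
[[-202, -88,  40],
 [-73, -38,   0],
 [262, 118, -40]]
Now row reduce the product.
R2 ← R2 − (73/202)·R1: [0, -626/101, -1460/101]
R3 ← R3 + (131/101)·R1: [0, 390/101, 1200/101]
R3 ← R3 + (195/313)·R2: [0, 0, 900/313]
3 nonzero rows, so rank(MP) = 3.

3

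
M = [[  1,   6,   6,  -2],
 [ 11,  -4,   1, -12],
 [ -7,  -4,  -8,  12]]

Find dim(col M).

Row reduce to echelon form.
R2 ← R2 − (11)·R1: [0, -70, -65, 10]
R3 ← R3 + (7)·R1: [0, 38, 34, -2]
R3 ← R3 + (19/35)·R2: [0, 0, -9/7, 24/7]
Echelon form has 3 nonzero rows, so rank(M) = 3.
The column space has dimension equal to the rank: 3.

3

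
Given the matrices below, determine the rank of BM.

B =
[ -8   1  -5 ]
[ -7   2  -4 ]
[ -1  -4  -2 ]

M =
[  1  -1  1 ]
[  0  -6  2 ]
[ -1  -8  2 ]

First compute BM:
[[ -3,  42, -16],
 [ -3,  27, -11],
 [  1,  41, -13]]
Now row reduce the product.
R2 ← R2 − R1: [0, -15, 5]
R3 ← R3 + (1/3)·R1: [0, 55, -55/3]
R3 ← R3 + (11/3)·R2: [0, 0, 0]
2 nonzero rows, so rank(BM) = 2.

2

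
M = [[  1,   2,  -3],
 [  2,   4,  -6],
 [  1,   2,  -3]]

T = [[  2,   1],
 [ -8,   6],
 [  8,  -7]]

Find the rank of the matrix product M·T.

First compute MT:
[[-38,  34],
 [-76,  68],
 [-38,  34]]
Now row reduce the product.
R2 ← R2 − (2)·R1: [0, 0]
R3 ← R3 − R1: [0, 0]
1 nonzero row, so rank(MT) = 1.

1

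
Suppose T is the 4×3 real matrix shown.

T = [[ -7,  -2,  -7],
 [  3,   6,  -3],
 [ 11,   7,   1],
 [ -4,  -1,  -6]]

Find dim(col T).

Row reduce to echelon form.
R2 ← R2 + (3/7)·R1: [0, 36/7, -6]
R3 ← R3 + (11/7)·R1: [0, 27/7, -10]
R4 ← R4 − (4/7)·R1: [0, 1/7, -2]
R3 ← R3 − (3/4)·R2: [0, 0, -11/2]
R4 ← R4 − (1/36)·R2: [0, 0, -11/6]
R4 ← R4 − (1/3)·R3: [0, 0, 0]
Echelon form has 3 nonzero rows, so rank(T) = 3.
The column space has dimension equal to the rank: 3.

3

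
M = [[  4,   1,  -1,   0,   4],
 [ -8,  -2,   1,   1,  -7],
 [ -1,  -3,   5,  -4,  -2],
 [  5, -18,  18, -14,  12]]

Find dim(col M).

3

Row reduce to echelon form.
R2 ← R2 + (2)·R1: [0, 0, -1, 1, 1]
R3 ← R3 + (1/4)·R1: [0, -11/4, 19/4, -4, -1]
R4 ← R4 − (5/4)·R1: [0, -77/4, 77/4, -14, 7]
Swap R2 ↔ R3
R4 ← R4 − (7)·R2: [0, 0, -14, 14, 14]
R4 ← R4 − (14)·R3: [0, 0, 0, 0, 0]
Echelon form has 3 nonzero rows, so rank(M) = 3.
The column space has dimension equal to the rank: 3.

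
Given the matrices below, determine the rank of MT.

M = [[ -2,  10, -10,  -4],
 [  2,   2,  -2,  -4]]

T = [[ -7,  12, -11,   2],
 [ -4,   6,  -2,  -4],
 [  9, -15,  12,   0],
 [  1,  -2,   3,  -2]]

First compute MT:
[[-120, 194, -130, -36],
 [-44,  74, -62,   4]]
Now row reduce the product.
R2 ← R2 − (11/30)·R1: [0, 43/15, -43/3, 86/5]
2 nonzero rows, so rank(MT) = 2.

2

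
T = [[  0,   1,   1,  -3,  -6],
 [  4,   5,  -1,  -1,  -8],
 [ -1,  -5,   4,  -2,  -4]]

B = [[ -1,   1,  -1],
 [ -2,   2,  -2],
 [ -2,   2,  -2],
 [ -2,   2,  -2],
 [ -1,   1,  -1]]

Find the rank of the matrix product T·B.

First compute TB:
[[  8,  -8,   8],
 [ -2,   2,  -2],
 [ 11, -11,  11]]
Now row reduce the product.
R2 ← R2 + (1/4)·R1: [0, 0, 0]
R3 ← R3 − (11/8)·R1: [0, 0, 0]
1 nonzero row, so rank(TB) = 1.

1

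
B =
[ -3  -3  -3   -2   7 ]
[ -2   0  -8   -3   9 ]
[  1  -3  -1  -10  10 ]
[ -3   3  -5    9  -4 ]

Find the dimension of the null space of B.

Row reduce to echelon form.
R2 ← R2 − (2/3)·R1: [0, 2, -6, -5/3, 13/3]
R3 ← R3 + (1/3)·R1: [0, -4, -2, -32/3, 37/3]
R4 ← R4 − R1: [0, 6, -2, 11, -11]
R3 ← R3 + (2)·R2: [0, 0, -14, -14, 21]
R4 ← R4 − (3)·R2: [0, 0, 16, 16, -24]
R4 ← R4 + (8/7)·R3: [0, 0, 0, 0, 0]
3 nonzero rows, so rank(B) = 3.
B has 5 columns; by rank–nullity, nullity = 5 − 3 = 2.

2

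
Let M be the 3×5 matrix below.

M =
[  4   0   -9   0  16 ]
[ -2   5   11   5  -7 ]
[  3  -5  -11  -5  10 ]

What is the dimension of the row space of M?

Row reduce to echelon form.
R2 ← R2 + (1/2)·R1: [0, 5, 13/2, 5, 1]
R3 ← R3 − (3/4)·R1: [0, -5, -17/4, -5, -2]
R3 ← R3 + R2: [0, 0, 9/4, 0, -1]
Echelon form has 3 nonzero rows, so rank(M) = 3.
The row space has dimension equal to the rank: 3.

3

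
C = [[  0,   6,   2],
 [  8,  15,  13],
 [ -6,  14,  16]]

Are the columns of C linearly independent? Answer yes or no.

yes

Row reduce C to echelon form.
Swap R1 ↔ R2
R3 ← R3 + (3/4)·R1: [0, 101/4, 103/4]
R3 ← R3 − (101/24)·R2: [0, 0, 52/3]
3 pivots among 3 columns.
Every column is a pivot column, so the columns are linearly independent.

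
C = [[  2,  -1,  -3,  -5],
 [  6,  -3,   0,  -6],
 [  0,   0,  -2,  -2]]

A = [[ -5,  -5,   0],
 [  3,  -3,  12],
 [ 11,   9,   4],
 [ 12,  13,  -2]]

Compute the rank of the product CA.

First compute CA:
[[-106, -99, -14],
 [-111, -99, -24],
 [-46, -44,  -4]]
Now row reduce the product.
R2 ← R2 − (111/106)·R1: [0, 495/106, -495/53]
R3 ← R3 − (23/53)·R1: [0, -55/53, 110/53]
R3 ← R3 + (2/9)·R2: [0, 0, 0]
2 nonzero rows, so rank(CA) = 2.

2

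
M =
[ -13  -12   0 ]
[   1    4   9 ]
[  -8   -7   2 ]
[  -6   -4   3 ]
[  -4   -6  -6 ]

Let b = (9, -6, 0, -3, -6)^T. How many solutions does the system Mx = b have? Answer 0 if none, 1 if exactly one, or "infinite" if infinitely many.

0

Row reduce the augmented matrix [M | b].
R2 ← R2 + (1/13)·R1: [0, 40/13, 9, -69/13]
R3 ← R3 − (8/13)·R1: [0, 5/13, 2, -72/13]
R4 ← R4 − (6/13)·R1: [0, 20/13, 3, -93/13]
R5 ← R5 − (4/13)·R1: [0, -30/13, -6, -114/13]
R3 ← R3 − (1/8)·R2: [0, 0, 7/8, -39/8]
R4 ← R4 − (1/2)·R2: [0, 0, -3/2, -9/2]
R5 ← R5 + (3/4)·R2: [0, 0, 3/4, -51/4]
R4 ← R4 + (12/7)·R3: [0, 0, 0, -90/7]
R5 ← R5 − (6/7)·R3: [0, 0, 0, -60/7]
R5 ← R5 − (2/3)·R4: [0, 0, 0, 0]
The echelon form has 4 nonzero rows; the last pivot sits in the augmented column, so rank(M) = 3 but rank([M|b]) = 4.
Since the ranks differ, the system is inconsistent.
It has no solutions.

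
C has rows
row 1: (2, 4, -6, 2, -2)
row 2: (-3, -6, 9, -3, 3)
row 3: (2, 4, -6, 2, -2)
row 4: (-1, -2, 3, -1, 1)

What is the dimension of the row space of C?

Row reduce to echelon form.
R2 ← R2 + (3/2)·R1: [0, 0, 0, 0, 0]
R3 ← R3 − R1: [0, 0, 0, 0, 0]
R4 ← R4 + (1/2)·R1: [0, 0, 0, 0, 0]
Echelon form has 1 nonzero row, so rank(C) = 1.
The row space has dimension equal to the rank: 1.

1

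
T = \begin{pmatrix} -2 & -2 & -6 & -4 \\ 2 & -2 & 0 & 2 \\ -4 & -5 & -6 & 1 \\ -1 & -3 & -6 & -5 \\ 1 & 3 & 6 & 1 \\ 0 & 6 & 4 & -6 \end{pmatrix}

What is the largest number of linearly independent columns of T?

4

Row reduce to echelon form.
R2 ← R2 + R1: [0, -4, -6, -2]
R3 ← R3 − (2)·R1: [0, -1, 6, 9]
R4 ← R4 − (1/2)·R1: [0, -2, -3, -3]
R5 ← R5 + (1/2)·R1: [0, 2, 3, -1]
R3 ← R3 − (1/4)·R2: [0, 0, 15/2, 19/2]
R4 ← R4 − (1/2)·R2: [0, 0, 0, -2]
R5 ← R5 + (1/2)·R2: [0, 0, 0, -2]
R6 ← R6 + (3/2)·R2: [0, 0, -5, -9]
R6 ← R6 + (2/3)·R3: [0, 0, 0, -8/3]
R5 ← R5 − R4: [0, 0, 0, 0]
R6 ← R6 − (4/3)·R4: [0, 0, 0, 0]
Echelon form has 4 nonzero rows, so rank(T) = 4.
The rank gives the maximum number of linearly independent columns: 4.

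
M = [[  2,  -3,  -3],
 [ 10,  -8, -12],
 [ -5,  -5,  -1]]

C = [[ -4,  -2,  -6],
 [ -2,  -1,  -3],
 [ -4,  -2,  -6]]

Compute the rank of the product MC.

1

First compute MC:
[[ 10,   5,  15],
 [ 24,  12,  36],
 [ 34,  17,  51]]
Now row reduce the product.
R2 ← R2 − (12/5)·R1: [0, 0, 0]
R3 ← R3 − (17/5)·R1: [0, 0, 0]
1 nonzero row, so rank(MC) = 1.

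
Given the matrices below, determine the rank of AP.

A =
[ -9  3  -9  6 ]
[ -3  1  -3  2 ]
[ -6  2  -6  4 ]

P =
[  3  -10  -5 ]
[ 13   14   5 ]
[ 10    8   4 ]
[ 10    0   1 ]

First compute AP:
[[-18,  60,  30],
 [ -6,  20,  10],
 [-12,  40,  20]]
Now row reduce the product.
R2 ← R2 − (1/3)·R1: [0, 0, 0]
R3 ← R3 − (2/3)·R1: [0, 0, 0]
1 nonzero row, so rank(AP) = 1.

1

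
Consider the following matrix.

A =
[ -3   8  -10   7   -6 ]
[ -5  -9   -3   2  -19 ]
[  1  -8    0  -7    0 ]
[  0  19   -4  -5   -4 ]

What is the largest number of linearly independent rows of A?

Row reduce to echelon form.
R2 ← R2 − (5/3)·R1: [0, -67/3, 41/3, -29/3, -9]
R3 ← R3 + (1/3)·R1: [0, -16/3, -10/3, -14/3, -2]
R3 ← R3 − (16/67)·R2: [0, 0, -442/67, -158/67, 10/67]
R4 ← R4 + (57/67)·R2: [0, 0, 511/67, -886/67, -781/67]
R4 ← R4 + (511/442)·R3: [0, 0, 0, -3525/221, -2538/221]
Echelon form has 4 nonzero rows, so rank(A) = 4.
The rank gives the maximum number of linearly independent rows: 4.

4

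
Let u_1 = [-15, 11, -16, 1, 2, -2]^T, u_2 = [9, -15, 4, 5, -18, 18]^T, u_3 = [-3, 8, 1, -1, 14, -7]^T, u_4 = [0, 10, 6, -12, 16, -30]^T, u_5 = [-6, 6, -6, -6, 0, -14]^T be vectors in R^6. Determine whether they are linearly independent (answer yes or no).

Form the matrix with these vectors as rows and row reduce.
R2 ← R2 + (3/5)·R1: [0, -42/5, -28/5, 28/5, -84/5, 84/5]
R3 ← R3 − (1/5)·R1: [0, 29/5, 21/5, -6/5, 68/5, -33/5]
R5 ← R5 − (2/5)·R1: [0, 8/5, 2/5, -32/5, -4/5, -66/5]
R3 ← R3 + (29/42)·R2: [0, 0, 1/3, 8/3, 2, 5]
R4 ← R4 + (25/21)·R2: [0, 0, -2/3, -16/3, -4, -10]
R5 ← R5 + (4/21)·R2: [0, 0, -2/3, -16/3, -4, -10]
R4 ← R4 + (2)·R3: [0, 0, 0, 0, 0, 0]
R5 ← R5 + (2)·R3: [0, 0, 0, 0, 0, 0]
3 nonzero rows, so the 5 vectors span a space of dimension 3.
Since 3 < 5, the vectors are linearly dependent.

no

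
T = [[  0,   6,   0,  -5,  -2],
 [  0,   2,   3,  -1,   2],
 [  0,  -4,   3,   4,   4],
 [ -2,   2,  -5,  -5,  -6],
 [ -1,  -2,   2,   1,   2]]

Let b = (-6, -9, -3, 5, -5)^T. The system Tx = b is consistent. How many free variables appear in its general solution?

2

Row reduce the augmented matrix [T | b].
Swap R1 ↔ R4
R5 ← R5 − (1/2)·R1: [0, -3, 9/2, 7/2, 5, -15/2]
R3 ← R3 + (2)·R2: [0, 0, 9, 2, 8, -21]
R4 ← R4 − (3)·R2: [0, 0, -9, -2, -8, 21]
R5 ← R5 + (3/2)·R2: [0, 0, 9, 2, 8, -21]
R4 ← R4 + R3: [0, 0, 0, 0, 0, 0]
R5 ← R5 − R3: [0, 0, 0, 0, 0, 0]
The echelon form has 3 nonzero rows, and every pivot lies in the first 5 columns, so rank(T) = rank([T|b]) = 3.
The system is consistent.
Free variables = (unknowns) − (rank) = 5 − 3 = 2.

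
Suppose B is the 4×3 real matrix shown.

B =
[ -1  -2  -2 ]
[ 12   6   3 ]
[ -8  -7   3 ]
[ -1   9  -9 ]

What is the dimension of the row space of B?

3

Row reduce to echelon form.
R2 ← R2 + (12)·R1: [0, -18, -21]
R3 ← R3 − (8)·R1: [0, 9, 19]
R4 ← R4 − R1: [0, 11, -7]
R3 ← R3 + (1/2)·R2: [0, 0, 17/2]
R4 ← R4 + (11/18)·R2: [0, 0, -119/6]
R4 ← R4 + (7/3)·R3: [0, 0, 0]
Echelon form has 3 nonzero rows, so rank(B) = 3.
The row space has dimension equal to the rank: 3.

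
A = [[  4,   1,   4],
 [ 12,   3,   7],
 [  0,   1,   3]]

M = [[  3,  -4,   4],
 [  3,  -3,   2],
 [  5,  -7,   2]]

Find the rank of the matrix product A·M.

3

First compute AM:
[[ 35, -47,  26],
 [ 80, -106,  68],
 [ 18, -24,   8]]
Now row reduce the product.
R2 ← R2 − (16/7)·R1: [0, 10/7, 60/7]
R3 ← R3 − (18/35)·R1: [0, 6/35, -188/35]
R3 ← R3 − (3/25)·R2: [0, 0, -32/5]
3 nonzero rows, so rank(AM) = 3.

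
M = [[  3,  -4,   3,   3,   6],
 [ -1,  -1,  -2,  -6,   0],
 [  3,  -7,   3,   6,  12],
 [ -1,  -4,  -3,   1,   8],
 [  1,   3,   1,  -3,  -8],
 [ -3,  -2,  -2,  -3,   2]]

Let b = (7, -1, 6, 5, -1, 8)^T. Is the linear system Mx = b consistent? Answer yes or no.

Row reduce the augmented matrix [M | b].
R2 ← R2 + (1/3)·R1: [0, -7/3, -1, -5, 2, 4/3]
R3 ← R3 − R1: [0, -3, 0, 3, 6, -1]
R4 ← R4 + (1/3)·R1: [0, -16/3, -2, 2, 10, 22/3]
R5 ← R5 − (1/3)·R1: [0, 13/3, 0, -4, -10, -10/3]
R6 ← R6 + R1: [0, -6, 1, 0, 8, 15]
R3 ← R3 − (9/7)·R2: [0, 0, 9/7, 66/7, 24/7, -19/7]
R4 ← R4 − (16/7)·R2: [0, 0, 2/7, 94/7, 38/7, 30/7]
R5 ← R5 + (13/7)·R2: [0, 0, -13/7, -93/7, -44/7, -6/7]
R6 ← R6 − (18/7)·R2: [0, 0, 25/7, 90/7, 20/7, 81/7]
R4 ← R4 − (2/9)·R3: [0, 0, 0, 34/3, 14/3, 44/9]
R5 ← R5 + (13/9)·R3: [0, 0, 0, 1/3, -4/3, -43/9]
R6 ← R6 − (25/9)·R3: [0, 0, 0, -40/3, -20/3, 172/9]
R5 ← R5 − (1/34)·R4: [0, 0, 0, 0, -25/17, -251/51]
R6 ← R6 + (20/17)·R4: [0, 0, 0, 0, -20/17, 1268/51]
R6 ← R6 − (4/5)·R5: [0, 0, 0, 0, 0, 144/5]
The echelon form has 6 nonzero rows; the last pivot sits in the augmented column, so rank(M) = 5 but rank([M|b]) = 6.
Since the ranks differ, the system is inconsistent.

no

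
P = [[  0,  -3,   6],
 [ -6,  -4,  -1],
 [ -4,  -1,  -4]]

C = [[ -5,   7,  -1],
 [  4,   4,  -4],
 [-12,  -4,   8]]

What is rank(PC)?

First compute PC:
[[-84, -36,  60],
 [ 26, -54,  14],
 [ 64, -16, -24]]
Now row reduce the product.
R2 ← R2 + (13/42)·R1: [0, -456/7, 228/7]
R3 ← R3 + (16/21)·R1: [0, -304/7, 152/7]
R3 ← R3 − (2/3)·R2: [0, 0, 0]
2 nonzero rows, so rank(PC) = 2.

2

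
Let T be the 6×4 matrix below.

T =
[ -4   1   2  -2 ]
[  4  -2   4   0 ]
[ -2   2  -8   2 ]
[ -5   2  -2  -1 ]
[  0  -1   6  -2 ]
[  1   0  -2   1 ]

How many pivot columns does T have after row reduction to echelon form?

Row reduce to echelon form.
R2 ← R2 + R1: [0, -1, 6, -2]
R3 ← R3 − (1/2)·R1: [0, 3/2, -9, 3]
R4 ← R4 − (5/4)·R1: [0, 3/4, -9/2, 3/2]
R6 ← R6 + (1/4)·R1: [0, 1/4, -3/2, 1/2]
R3 ← R3 + (3/2)·R2: [0, 0, 0, 0]
R4 ← R4 + (3/4)·R2: [0, 0, 0, 0]
R5 ← R5 − R2: [0, 0, 0, 0]
R6 ← R6 + (1/4)·R2: [0, 0, 0, 0]
Echelon form has 2 nonzero rows, so rank(T) = 2.
Each nonzero row contributes one pivot column: 2 pivot columns.

2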